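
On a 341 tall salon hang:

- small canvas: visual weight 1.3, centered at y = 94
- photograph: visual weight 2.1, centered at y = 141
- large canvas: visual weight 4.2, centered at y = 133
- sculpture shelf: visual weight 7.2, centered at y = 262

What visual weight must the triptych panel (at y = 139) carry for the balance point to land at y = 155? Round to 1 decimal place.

w ≈ 35.6

Existing Σw = 14.8 (1.3 + 2.1 + 4.2 + 7.2); existing moment 1.3·94 + 2.1·141 + 4.2·133 + 7.2·262 = 2863.3.
For the centroid to hit 155: (2863.3 + w·139) / (14.8 + w) = 155.
So w = (155·14.8 − 2863.3)/(139 − 155) = -569.3/-16 ≈ 35.58.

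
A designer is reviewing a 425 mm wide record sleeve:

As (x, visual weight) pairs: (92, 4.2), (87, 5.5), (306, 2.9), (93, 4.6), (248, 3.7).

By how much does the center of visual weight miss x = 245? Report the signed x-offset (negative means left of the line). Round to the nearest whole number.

≈ -97 mm

Σw = 4.2 + 5.5 + 2.9 + 4.6 + 3.7 = 20.9.
x: (4.2·92 + 5.5·87 + 2.9·306 + 4.6·93 + 3.7·248) / 20.9 = 3097.7 / 20.9 ≈ 148.22
Against x = 245, that's 148.22 − 245 = -96.78.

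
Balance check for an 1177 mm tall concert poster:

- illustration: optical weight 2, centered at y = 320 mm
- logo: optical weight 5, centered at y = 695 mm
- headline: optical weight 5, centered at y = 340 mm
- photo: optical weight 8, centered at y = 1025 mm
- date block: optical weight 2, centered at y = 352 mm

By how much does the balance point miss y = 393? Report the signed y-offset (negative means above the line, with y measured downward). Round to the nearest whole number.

Weights sum to 2 + 5 + 5 + 8 + 2 = 22.
y: (2·320 + 5·695 + 5·340 + 8·1025 + 2·352) / 22 = 14719 / 22 ≈ 669.05
Difference: 669.05 − 393 ≈ 276.05.

≈ 276 mm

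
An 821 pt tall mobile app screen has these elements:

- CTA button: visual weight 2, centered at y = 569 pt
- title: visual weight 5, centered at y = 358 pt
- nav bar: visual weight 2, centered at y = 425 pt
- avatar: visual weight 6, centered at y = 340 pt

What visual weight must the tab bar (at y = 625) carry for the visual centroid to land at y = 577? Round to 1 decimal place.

Existing Σw = 15 (2 + 5 + 2 + 6); existing moment 2·569 + 5·358 + 2·425 + 6·340 = 5818.
For the centroid to hit 577: (5818 + w·625) / (15 + w) = 577.
Solving: w = (577·15 − 5818) / (625 − 577) = 2837 / 48 ≈ 59.10.

w ≈ 59.1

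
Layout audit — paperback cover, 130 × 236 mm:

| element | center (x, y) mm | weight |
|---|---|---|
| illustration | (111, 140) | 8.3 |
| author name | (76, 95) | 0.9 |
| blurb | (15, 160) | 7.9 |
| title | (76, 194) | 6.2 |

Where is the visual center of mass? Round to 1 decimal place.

Weights sum to 8.3 + 0.9 + 7.9 + 6.2 = 23.3.
x: (8.3·111 + 0.9·76 + 7.9·15 + 6.2·76) / 23.3 = 1579.4 / 23.3 ≈ 67.79
y: (8.3·140 + 0.9·95 + 7.9·160 + 6.2·194) / 23.3 = 3714.3 / 23.3 ≈ 159.41

(67.8, 159.4)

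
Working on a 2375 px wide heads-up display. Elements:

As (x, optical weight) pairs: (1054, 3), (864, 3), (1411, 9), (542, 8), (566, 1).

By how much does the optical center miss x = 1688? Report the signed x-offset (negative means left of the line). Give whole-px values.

Weights sum to 3 + 3 + 9 + 8 + 1 = 24.
x: (3·1054 + 3·864 + 9·1411 + 8·542 + 1·566) / 24 = 23355 / 24 ≈ 973.12
Difference: 973.12 − 1688 ≈ -714.88.

≈ -715 px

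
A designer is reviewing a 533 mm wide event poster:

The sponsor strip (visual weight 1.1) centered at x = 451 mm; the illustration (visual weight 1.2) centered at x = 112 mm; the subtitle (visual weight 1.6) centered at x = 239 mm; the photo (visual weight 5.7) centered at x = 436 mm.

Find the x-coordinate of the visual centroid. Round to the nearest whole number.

Σw = 1.1 + 1.2 + 1.6 + 5.7 = 9.6.
x: (1.1·451 + 1.2·112 + 1.6·239 + 5.7·436) / 9.6 = 3498.1 / 9.6 ≈ 364.39

x ≈ 364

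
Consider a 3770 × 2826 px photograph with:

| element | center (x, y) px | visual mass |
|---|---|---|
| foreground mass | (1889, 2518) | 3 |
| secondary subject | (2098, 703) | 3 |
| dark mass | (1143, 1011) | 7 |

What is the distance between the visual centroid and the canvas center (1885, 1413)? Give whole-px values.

Σw = 3 + 3 + 7 = 13.
Σw·x = 3·1889 + 3·2098 + 7·1143 = 19962, so x̄ = 19962/13 ≈ 1535.54.
Σw·y = 3·2518 + 3·703 + 7·1011 = 16740, so ȳ = 16740/13 ≈ 1287.69.
Offset from (1885, 1413): Δx ≈ -349.46, Δy ≈ -125.31; distance = √(Δx² + Δy²) ≈ 371.25.

≈ 371 px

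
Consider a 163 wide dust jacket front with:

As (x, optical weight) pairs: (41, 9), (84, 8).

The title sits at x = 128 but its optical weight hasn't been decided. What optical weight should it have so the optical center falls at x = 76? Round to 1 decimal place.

Fixed elements: Σw = 9 + 8 = 17, Σw·x = 9·41 + 8·84 = 1041.
Balance at x = 76 requires (1041 + w·128) / (17 + w) = 76.
Rearranging, w·(128 − 76) = 76·17 − 1041 = 251, so w ≈ 251/52 = 4.83.

w ≈ 4.8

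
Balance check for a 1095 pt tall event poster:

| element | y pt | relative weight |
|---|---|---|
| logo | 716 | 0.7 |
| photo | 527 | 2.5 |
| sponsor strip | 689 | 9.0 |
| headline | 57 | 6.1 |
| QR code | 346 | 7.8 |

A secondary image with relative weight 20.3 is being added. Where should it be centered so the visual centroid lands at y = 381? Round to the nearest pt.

y ≈ 326

With the secondary image, Σw becomes 0.7 + 2.5 + 9.0 + 6.1 + 7.8 + 20.3 = 46.4.
y: need Σw·y = 46.4·381 = 17678.4. Existing = 0.7·716 + 2.5·527 + 9.0·689 + 6.1·57 + 7.8·346 = 11066.2. Remainder 6612.2 / 20.3 ≈ 325.72.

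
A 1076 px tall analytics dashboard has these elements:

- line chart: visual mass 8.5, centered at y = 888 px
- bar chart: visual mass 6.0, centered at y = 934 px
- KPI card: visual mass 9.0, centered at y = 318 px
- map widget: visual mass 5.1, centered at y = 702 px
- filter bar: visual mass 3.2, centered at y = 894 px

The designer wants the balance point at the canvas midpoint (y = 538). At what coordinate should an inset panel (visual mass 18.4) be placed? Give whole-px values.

After adding the inset panel, total weight = 8.5 + 6.0 + 9.0 + 5.1 + 3.2 + 18.4 = 50.2.
y: target moment 50.2×538 = 27007.6; current 8.5·888 + 6.0·934 + 9.0·318 + 5.1·702 + 3.2·894 = 22455.0; the inset panel supplies 4552.6, so y = 4552.6/18.4 ≈ 247.42.

y ≈ 247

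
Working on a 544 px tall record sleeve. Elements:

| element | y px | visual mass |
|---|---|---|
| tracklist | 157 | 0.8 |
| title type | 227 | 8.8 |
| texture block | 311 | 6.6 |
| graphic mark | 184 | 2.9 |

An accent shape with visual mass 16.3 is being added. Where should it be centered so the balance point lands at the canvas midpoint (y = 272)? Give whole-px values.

New total weight: (0.8 + 8.8 + 6.6 + 2.9) + 16.3 = 35.4.
Along y: (4709.4 + 16.3·y) / 35.4 = 272 (existing moment 0.8·157 + 8.8·227 + 6.6·311 + 2.9·184 = 4709.4) ⇒ y = (9628.8 − 4709.4) / 16.3 ≈ 301.80.

y ≈ 302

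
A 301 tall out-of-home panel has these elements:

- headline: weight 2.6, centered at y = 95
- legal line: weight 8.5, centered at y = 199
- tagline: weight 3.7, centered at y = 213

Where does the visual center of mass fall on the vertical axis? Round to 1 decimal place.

y ≈ 184.2

Total weight = 2.6 + 8.5 + 3.7 = 14.8.
Σw·y = 2.6·95 + 8.5·199 + 3.7·213 = 2726.6, so ȳ = 2726.6/14.8 ≈ 184.23.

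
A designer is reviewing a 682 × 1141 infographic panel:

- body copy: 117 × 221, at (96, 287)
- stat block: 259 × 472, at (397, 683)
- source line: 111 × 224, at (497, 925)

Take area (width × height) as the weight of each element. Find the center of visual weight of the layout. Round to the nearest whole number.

(366, 659)

Areas → weights: body copy 117·221 = 25857, stat block 259·472 = 122248, source line 111·224 = 24864; Σw = 172969.
x-moment: 25857·96 + 122248·397 + 24864·497 = 63372136; centroid 63372136/172969 ≈ 366.38.
y-moment: 25857·287 + 122248·683 + 24864·925 = 113915543; centroid 113915543/172969 ≈ 658.59.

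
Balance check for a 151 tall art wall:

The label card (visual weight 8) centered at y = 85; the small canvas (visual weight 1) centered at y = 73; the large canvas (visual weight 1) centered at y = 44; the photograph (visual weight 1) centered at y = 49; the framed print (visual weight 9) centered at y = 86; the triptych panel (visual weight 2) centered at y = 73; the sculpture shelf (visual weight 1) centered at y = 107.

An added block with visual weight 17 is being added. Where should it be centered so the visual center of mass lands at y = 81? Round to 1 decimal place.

After adding the added block, total weight = 8 + 1 + 1 + 1 + 9 + 2 + 1 + 17 = 40.
y: need Σw·y = 40·81 = 3240. Existing = 8·85 + 1·73 + 1·44 + 1·49 + 9·86 + 2·73 + 1·107 = 1873. Remainder 1367 / 17 ≈ 80.41.

y ≈ 80.4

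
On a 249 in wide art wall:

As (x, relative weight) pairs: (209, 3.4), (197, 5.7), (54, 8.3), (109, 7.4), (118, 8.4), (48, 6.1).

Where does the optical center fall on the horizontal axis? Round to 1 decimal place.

x ≈ 111.3

Σw = 3.4 + 5.7 + 8.3 + 7.4 + 8.4 + 6.1 = 39.3.
Σw·x = 4372.3; x̄ = 4372.3/39.3 ≈ 111.25.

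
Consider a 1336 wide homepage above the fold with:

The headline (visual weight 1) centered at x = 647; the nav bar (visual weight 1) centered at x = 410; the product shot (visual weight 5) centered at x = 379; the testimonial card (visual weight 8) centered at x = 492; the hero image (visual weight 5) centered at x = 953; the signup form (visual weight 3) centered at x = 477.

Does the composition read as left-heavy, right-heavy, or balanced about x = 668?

left-heavy

Weights sum to 1 + 1 + 5 + 8 + 5 + 3 = 23.
x: (1·647 + 1·410 + 5·379 + 8·492 + 5·953 + 3·477) / 23 = 13084 / 23 ≈ 568.87
568.9 lies left of the midline 668, so the layout is left-heavy.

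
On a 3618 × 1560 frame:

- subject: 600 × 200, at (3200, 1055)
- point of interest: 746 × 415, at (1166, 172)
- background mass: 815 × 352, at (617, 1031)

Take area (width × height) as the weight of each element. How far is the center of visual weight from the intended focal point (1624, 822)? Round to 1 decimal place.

≈ 372.4

Taking area as weight: subject 600·200 = 120000, point of interest 746·415 = 309590, background mass 815·352 = 286880. Sum 716470.
x-moment: 120000·3200 + 309590·1166 + 286880·617 = 921986900; centroid 921986900/716470 ≈ 1286.85.
y-moment: 120000·1055 + 309590·172 + 286880·1031 = 475622760; centroid 475622760/716470 ≈ 663.84.
Relative to (1624, 822): Δ = (-337.15, -158.16); |Δ| = √(-337.15² + -158.16²) ≈ 372.41.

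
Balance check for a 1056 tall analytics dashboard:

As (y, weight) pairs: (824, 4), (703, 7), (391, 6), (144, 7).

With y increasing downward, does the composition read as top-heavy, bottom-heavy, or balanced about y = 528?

top-heavy

Σw = 4 + 7 + 6 + 7 = 24.
y-moment: 4·824 + 7·703 + 6·391 + 7·144 = 11571; centroid 11571/24 ≈ 482.12.
482.1 vs midline 528 → top-heavy.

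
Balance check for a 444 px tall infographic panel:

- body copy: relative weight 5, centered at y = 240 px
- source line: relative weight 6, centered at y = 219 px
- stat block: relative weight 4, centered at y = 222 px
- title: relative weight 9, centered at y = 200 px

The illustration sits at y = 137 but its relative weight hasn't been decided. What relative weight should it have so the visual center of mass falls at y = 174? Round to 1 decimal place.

Fixed elements: Σw = 5 + 6 + 4 + 9 = 24, Σw·y = 5·240 + 6·219 + 4·222 + 9·200 = 5202.
For the centroid to hit 174: (5202 + w·137) / (24 + w) = 174.
Rearranging, w·(137 − 174) = 174·24 − 5202 = -1026, so w ≈ -1026/-37 = 27.73.

w ≈ 27.7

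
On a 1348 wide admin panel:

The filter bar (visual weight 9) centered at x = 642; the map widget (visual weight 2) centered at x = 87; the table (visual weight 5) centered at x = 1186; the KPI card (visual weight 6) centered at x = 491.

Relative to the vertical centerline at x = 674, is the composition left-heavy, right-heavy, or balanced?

Weights sum to 9 + 2 + 5 + 6 = 22.
Σw·x = 9·642 + 2·87 + 5·1186 + 6·491 = 14828, so x̄ = 14828/22 ≈ 674.00.
That equals the midline 674 — balanced.

balanced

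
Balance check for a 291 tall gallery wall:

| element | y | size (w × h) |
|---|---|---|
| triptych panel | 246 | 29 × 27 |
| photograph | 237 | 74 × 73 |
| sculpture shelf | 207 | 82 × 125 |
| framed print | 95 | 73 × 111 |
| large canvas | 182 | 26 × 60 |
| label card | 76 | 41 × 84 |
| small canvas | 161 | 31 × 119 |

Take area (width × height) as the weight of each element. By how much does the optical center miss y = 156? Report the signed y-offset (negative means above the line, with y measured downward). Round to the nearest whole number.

Areas → weights: triptych panel 29·27 = 783, photograph 74·73 = 5402, sculpture shelf 82·125 = 10250, framed print 73·111 = 8103, large canvas 26·60 = 1560, label card 41·84 = 3444, small canvas 31·119 = 3689; Σw = 33231.
y: moment 5504020 / weight 33231 ≈ 165.63
Offset from y = 156: 165.63 − 156 ≈ 9.63.

≈ 10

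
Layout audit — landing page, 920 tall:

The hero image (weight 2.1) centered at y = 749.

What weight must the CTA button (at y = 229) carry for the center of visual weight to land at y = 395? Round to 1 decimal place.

w ≈ 4.5

The single fixed element contributes weight 2.1, moment 2.1·749 = 1572.9.
Balance at y = 395 requires (1572.9 + w·229) / (2.1 + w) = 395.
Solving: w = (395·2.1 − 1572.9) / (229 − 395) = -743.4 / -166 ≈ 4.48.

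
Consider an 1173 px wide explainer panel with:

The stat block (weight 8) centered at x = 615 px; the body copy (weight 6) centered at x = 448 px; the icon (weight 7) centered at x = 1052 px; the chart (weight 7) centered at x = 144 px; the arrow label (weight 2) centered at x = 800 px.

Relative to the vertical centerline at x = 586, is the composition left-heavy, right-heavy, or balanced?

Weights sum to 8 + 6 + 7 + 7 + 2 = 30.
x: (8·615 + 6·448 + 7·1052 + 7·144 + 2·800) / 30 = 17580 / 30 ≈ 586.00
586.00 = 586 exactly: balanced.

balanced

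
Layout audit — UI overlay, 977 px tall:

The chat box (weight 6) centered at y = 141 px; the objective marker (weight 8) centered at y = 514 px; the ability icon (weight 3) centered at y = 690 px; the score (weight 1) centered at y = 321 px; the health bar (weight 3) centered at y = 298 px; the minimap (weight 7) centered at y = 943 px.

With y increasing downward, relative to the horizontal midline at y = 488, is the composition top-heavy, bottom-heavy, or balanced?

Total weight = 6 + 8 + 3 + 1 + 3 + 7 = 28.
Σw·y = 14844; ȳ = 14844/28 ≈ 530.14.
Since 530.1 is below (larger y than) 488, the composition reads bottom-heavy.

bottom-heavy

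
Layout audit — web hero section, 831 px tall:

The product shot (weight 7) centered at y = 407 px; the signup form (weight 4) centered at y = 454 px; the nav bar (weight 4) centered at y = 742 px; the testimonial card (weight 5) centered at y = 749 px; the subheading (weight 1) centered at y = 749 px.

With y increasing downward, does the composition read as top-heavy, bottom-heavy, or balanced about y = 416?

Weights sum to 7 + 4 + 4 + 5 + 1 = 21.
y: (7·407 + 4·454 + 4·742 + 5·749 + 1·749) / 21 = 12127 / 21 ≈ 577.48
577.5 lies below (larger y than) the midline 416, so the layout is bottom-heavy.

bottom-heavy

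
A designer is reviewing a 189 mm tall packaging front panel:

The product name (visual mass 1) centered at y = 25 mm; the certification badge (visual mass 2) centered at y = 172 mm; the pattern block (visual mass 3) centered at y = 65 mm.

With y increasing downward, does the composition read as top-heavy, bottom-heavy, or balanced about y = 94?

Weights sum to 1 + 2 + 3 = 6.
y: (1·25 + 2·172 + 3·65) / 6 = 564 / 6 ≈ 94.00
That equals the midline 94 — balanced.

balanced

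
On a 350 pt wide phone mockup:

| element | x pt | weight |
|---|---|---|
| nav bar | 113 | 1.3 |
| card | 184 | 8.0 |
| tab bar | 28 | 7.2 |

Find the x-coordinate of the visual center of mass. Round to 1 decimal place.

x ≈ 110.3

Weights sum to 1.3 + 8.0 + 7.2 = 16.5.
x-moment: 1.3·113 + 8.0·184 + 7.2·28 = 1820.5; centroid 1820.5/16.5 ≈ 110.33.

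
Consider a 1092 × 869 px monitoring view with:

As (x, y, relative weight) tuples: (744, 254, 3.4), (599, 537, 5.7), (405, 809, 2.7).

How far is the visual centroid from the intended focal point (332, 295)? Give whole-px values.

Weights sum to 3.4 + 5.7 + 2.7 = 11.8.
Σw·x = 3.4·744 + 5.7·599 + 2.7·405 = 7037.4, so x̄ = 7037.4/11.8 ≈ 596.39.
Σw·y = 3.4·254 + 5.7·537 + 2.7·809 = 6108.8, so ȳ = 6108.8/11.8 ≈ 517.69.
Relative to (332, 295): Δ = (264.39, 222.69); |Δ| = √(264.39² + 222.69²) ≈ 345.68.

≈ 346 px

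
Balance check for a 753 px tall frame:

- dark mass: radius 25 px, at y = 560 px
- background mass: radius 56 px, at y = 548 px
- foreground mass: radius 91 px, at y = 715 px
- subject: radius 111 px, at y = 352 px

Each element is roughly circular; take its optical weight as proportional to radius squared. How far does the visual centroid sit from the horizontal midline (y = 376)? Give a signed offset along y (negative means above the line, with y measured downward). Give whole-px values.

≈ 130 px

Weights ∝ r²: dark mass 25² = 625, background mass 56² = 3136, foreground mass 91² = 8281, subject 111² = 12321; Σw = 24363.
y: (625·560 + 3136·548 + 8281·715 + 12321·352) / 24363 = 12326435 / 24363 ≈ 505.95
Difference: 505.95 − 376 ≈ 129.95.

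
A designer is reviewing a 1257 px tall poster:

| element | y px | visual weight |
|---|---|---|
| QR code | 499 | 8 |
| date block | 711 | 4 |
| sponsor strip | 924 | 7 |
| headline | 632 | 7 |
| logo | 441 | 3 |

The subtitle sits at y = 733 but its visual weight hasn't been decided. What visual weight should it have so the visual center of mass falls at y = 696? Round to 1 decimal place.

Fixed elements: Σw = 8 + 4 + 7 + 7 + 3 = 29, Σw·y = 8·499 + 4·711 + 7·924 + 7·632 + 3·441 = 19051.
For the centroid to hit 696: (19051 + w·733) / (29 + w) = 696.
Rearranging, w·(733 − 696) = 696·29 − 19051 = 1133, so w ≈ 1133/37 = 30.62.

w ≈ 30.6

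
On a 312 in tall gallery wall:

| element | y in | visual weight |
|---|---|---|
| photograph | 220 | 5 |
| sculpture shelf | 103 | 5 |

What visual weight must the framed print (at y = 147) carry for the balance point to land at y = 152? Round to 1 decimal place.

w ≈ 19.0

Known weights sum to 5 + 5 = 10; their moment is 5·220 + 5·103 = 1615.
For the centroid to hit 152: (1615 + w·147) / (10 + w) = 152.
Solving: w = (152·10 − 1615) / (147 − 152) = -95 / -5 ≈ 19.00.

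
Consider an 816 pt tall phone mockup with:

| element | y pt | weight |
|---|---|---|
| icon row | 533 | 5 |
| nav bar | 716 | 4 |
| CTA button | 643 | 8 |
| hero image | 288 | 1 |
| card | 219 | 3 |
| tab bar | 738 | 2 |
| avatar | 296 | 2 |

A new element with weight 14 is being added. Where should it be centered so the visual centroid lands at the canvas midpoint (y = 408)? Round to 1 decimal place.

y ≈ 159.0

With the new element, Σw becomes 5 + 4 + 8 + 1 + 3 + 2 + 2 + 14 = 39.
y: need Σw·y = 39·408 = 15912. Existing = 5·533 + 4·716 + 8·643 + 1·288 + 3·219 + 2·738 + 2·296 = 13686. Remainder 2226 / 14 ≈ 159.00.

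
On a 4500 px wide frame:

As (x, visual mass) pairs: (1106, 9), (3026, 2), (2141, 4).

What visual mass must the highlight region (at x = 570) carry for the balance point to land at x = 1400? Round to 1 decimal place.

Fixed elements: Σw = 9 + 2 + 4 = 15, Σw·x = 9·1106 + 2·3026 + 4·2141 = 24570.
For the centroid to hit 1400: (24570 + w·570) / (15 + w) = 1400.
Rearranging, w·(570 − 1400) = 1400·15 − 24570 = -3570, so w ≈ -3570/-830 = 4.30.

w ≈ 4.3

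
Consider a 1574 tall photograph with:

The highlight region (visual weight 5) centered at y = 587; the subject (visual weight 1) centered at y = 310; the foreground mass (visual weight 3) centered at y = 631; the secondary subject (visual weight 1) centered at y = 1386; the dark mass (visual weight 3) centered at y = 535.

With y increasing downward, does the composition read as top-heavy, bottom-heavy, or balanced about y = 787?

top-heavy

Total weight = 5 + 1 + 3 + 1 + 3 = 13.
y-moment: 5·587 + 1·310 + 3·631 + 1·1386 + 3·535 = 8129; centroid 8129/13 ≈ 625.31.
Since 625.3 is above (smaller y than) 787, the composition reads top-heavy.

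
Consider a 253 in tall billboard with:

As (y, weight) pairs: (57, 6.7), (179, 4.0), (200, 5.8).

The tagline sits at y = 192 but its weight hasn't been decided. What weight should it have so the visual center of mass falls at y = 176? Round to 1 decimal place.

w ≈ 40.4

Existing Σw = 16.5 (6.7 + 4.0 + 5.8); existing moment 6.7·57 + 4.0·179 + 5.8·200 = 2257.9.
Balance at y = 176 requires (2257.9 + w·192) / (16.5 + w) = 176.
Rearranging, w·(192 − 176) = 176·16.5 − 2257.9 = 646.1, so w ≈ 646.1/16 = 40.38.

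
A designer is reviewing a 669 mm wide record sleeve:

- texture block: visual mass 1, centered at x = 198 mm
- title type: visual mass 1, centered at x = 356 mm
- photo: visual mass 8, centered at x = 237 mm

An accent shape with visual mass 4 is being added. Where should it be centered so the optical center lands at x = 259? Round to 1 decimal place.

x ≈ 294.0

With the accent shape, Σw becomes 1 + 1 + 8 + 4 = 14.
x: target moment 14×259 = 3626; current 1·198 + 1·356 + 8·237 = 2450; the accent shape supplies 1176, so x = 1176/4 ≈ 294.00.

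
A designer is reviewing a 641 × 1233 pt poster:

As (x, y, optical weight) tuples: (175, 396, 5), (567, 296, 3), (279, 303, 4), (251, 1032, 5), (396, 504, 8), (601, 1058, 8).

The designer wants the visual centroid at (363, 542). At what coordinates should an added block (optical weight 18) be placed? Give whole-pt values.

New total weight: (5 + 3 + 4 + 5 + 8 + 8) + 18 = 51.
Along x: (12923 + 18·x) / 51 = 363 (existing moment 5·175 + 3·567 + 4·279 + 5·251 + 8·396 + 8·601 = 12923) ⇒ x = (18513 − 12923) / 18 ≈ 310.56.
Along y: (21736 + 18·y) / 51 = 542 (existing moment 5·396 + 3·296 + 4·303 + 5·1032 + 8·504 + 8·1058 = 21736) ⇒ y = (27642 − 21736) / 18 ≈ 328.11.

(311, 328)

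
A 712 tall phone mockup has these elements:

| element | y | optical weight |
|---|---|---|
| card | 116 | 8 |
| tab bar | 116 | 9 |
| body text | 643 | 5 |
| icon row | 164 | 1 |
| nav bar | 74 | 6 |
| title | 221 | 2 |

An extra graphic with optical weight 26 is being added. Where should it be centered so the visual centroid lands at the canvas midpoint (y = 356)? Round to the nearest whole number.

With the extra graphic, Σw becomes 8 + 9 + 5 + 1 + 6 + 2 + 26 = 57.
Along y: (6237 + 26·y) / 57 = 356 (existing moment 8·116 + 9·116 + 5·643 + 1·164 + 6·74 + 2·221 = 6237) ⇒ y = (20292 − 6237) / 26 ≈ 540.58.

y ≈ 541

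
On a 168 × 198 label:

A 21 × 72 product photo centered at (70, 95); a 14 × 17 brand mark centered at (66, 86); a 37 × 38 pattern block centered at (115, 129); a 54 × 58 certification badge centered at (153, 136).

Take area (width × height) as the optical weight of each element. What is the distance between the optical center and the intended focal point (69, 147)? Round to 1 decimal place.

Areas → weights: product photo 21·72 = 1512, brand mark 14·17 = 238, pattern block 37·38 = 1406, certification badge 54·58 = 3132; Σw = 6288.
x: (1512·70 + 238·66 + 1406·115 + 3132·153) / 6288 = 762434 / 6288 ≈ 121.25
y: (1512·95 + 238·86 + 1406·129 + 3132·136) / 6288 = 771434 / 6288 ≈ 122.68
Offset from (69, 147): Δx ≈ 52.25, Δy ≈ -24.32; distance = √(Δx² + Δy²) ≈ 57.63.

≈ 57.6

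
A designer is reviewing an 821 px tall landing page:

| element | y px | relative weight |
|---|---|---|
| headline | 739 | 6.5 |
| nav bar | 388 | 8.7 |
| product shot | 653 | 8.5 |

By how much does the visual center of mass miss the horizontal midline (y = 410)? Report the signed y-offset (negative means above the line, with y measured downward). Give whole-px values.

Total weight = 6.5 + 8.7 + 8.5 = 23.7.
y-moment: 6.5·739 + 8.7·388 + 8.5·653 = 13729.6; centroid 13729.6/23.7 ≈ 579.31.
Against y = 410, that's 579.31 − 410 = 169.31.

≈ 169 px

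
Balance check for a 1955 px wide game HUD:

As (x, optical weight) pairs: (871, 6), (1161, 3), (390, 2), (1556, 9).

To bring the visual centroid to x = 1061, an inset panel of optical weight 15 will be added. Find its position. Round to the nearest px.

x ≈ 909

With the inset panel, Σw becomes 6 + 3 + 2 + 9 + 15 = 35.
x: need Σw·x = 35·1061 = 37135. Existing = 6·871 + 3·1161 + 2·390 + 9·1556 = 23493. Remainder 13642 / 15 ≈ 909.47.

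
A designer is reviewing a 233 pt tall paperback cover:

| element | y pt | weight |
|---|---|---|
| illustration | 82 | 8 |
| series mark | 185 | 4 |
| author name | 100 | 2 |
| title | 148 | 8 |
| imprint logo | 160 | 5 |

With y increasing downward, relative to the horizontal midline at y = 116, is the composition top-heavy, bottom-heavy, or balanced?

Weights sum to 8 + 4 + 2 + 8 + 5 = 27.
y: (8·82 + 4·185 + 2·100 + 8·148 + 5·160) / 27 = 3580 / 27 ≈ 132.59
132.6 lies below (larger y than) the midline 116, so the layout is bottom-heavy.

bottom-heavy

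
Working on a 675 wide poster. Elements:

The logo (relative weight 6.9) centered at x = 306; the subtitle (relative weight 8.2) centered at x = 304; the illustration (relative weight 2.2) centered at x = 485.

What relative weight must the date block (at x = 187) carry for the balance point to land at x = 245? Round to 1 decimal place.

Fixed elements: Σw = 6.9 + 8.2 + 2.2 = 17.3, Σw·x = 6.9·306 + 8.2·304 + 2.2·485 = 5671.2.
For the centroid to hit 245: (5671.2 + w·187) / (17.3 + w) = 245.
So w = (245·17.3 − 5671.2)/(187 − 245) = -1432.7/-58 ≈ 24.70.

w ≈ 24.7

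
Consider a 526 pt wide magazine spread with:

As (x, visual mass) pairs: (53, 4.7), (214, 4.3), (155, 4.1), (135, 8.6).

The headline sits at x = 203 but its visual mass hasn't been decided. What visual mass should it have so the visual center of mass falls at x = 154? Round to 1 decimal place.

Existing Σw = 21.7 (4.7 + 4.3 + 4.1 + 8.6); existing moment 4.7·53 + 4.3·214 + 4.1·155 + 8.6·135 = 2965.8.
For the centroid to hit 154: (2965.8 + w·203) / (21.7 + w) = 154.
Rearranging, w·(203 − 154) = 154·21.7 − 2965.8 = 376.0, so w ≈ 376.0/49 = 7.67.

w ≈ 7.7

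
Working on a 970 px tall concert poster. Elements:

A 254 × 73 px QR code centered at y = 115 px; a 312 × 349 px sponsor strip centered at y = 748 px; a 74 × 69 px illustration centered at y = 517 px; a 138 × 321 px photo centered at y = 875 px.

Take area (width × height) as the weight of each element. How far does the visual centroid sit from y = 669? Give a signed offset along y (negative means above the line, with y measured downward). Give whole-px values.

≈ 38 px

Areas: QR code 254·73 = 18542, sponsor strip 312·349 = 108888, illustration 74·69 = 5106, photo 138·321 = 44298. Total weight = 176834.
y: (18542·115 + 108888·748 + 5106·517 + 44298·875) / 176834 = 124981106 / 176834 ≈ 706.77
Difference: 706.77 − 669 ≈ 37.77.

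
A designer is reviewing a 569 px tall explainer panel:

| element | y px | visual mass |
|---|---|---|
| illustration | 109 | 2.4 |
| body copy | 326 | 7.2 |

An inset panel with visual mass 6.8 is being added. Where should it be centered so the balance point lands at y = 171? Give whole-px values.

With the inset panel, Σw becomes 2.4 + 7.2 + 6.8 = 16.4.
y: need Σw·y = 16.4·171 = 2804.4. Existing = 2.4·109 + 7.2·326 = 2608.8. Remainder 195.6 / 6.8 ≈ 28.76.

y ≈ 29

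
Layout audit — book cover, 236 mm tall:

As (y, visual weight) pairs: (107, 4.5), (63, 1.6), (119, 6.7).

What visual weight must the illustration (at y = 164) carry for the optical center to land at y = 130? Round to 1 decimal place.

Existing Σw = 12.8 (4.5 + 1.6 + 6.7); existing moment 4.5·107 + 1.6·63 + 6.7·119 = 1379.6.
Balance at y = 130 requires (1379.6 + w·164) / (12.8 + w) = 130.
Solving: w = (130·12.8 − 1379.6) / (164 − 130) = 284.4 / 34 ≈ 8.36.

w ≈ 8.4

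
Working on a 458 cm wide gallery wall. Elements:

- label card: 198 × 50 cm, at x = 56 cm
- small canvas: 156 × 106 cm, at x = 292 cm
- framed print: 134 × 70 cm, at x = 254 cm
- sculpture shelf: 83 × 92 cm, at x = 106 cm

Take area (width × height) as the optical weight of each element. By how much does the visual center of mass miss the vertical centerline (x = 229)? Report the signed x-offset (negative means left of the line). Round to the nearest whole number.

Areas: label card 198·50 = 9900, small canvas 156·106 = 16536, framed print 134·70 = 9380, sculpture shelf 83·92 = 7636. Total weight = 43452.
Σw·x = 9900·56 + 16536·292 + 9380·254 + 7636·106 = 8574848, so x̄ = 8574848/43452 ≈ 197.34.
Difference: 197.34 − 229 ≈ -31.66.

≈ -32 cm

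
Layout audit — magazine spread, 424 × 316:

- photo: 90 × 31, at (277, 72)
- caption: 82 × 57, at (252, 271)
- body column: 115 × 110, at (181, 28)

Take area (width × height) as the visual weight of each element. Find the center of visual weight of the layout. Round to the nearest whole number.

(211, 91)

Areas: photo 90·31 = 2790, caption 82·57 = 4674, body column 115·110 = 12650. Total weight = 20114.
x: (2790·277 + 4674·252 + 12650·181) / 20114 = 4240328 / 20114 ≈ 210.81
y: (2790·72 + 4674·271 + 12650·28) / 20114 = 1821734 / 20114 ≈ 90.57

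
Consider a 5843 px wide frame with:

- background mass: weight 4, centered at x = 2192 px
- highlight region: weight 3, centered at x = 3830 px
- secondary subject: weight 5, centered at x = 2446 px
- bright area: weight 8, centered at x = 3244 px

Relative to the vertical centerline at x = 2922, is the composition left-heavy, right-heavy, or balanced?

balanced

Σw = 4 + 3 + 5 + 8 = 20.
x-moment: 4·2192 + 3·3830 + 5·2446 + 8·3244 = 58440; centroid 58440/20 ≈ 2922.00.
The centroid 2922.00 matches the midline at 2922, so the layout is balanced.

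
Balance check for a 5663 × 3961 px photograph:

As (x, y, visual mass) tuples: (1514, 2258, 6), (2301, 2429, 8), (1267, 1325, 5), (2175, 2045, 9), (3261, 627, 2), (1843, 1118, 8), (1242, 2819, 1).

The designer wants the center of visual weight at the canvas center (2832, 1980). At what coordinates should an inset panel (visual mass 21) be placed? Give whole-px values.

(4477, 2275)

After adding the inset panel, total weight = 6 + 8 + 5 + 9 + 2 + 8 + 1 + 21 = 60.
Along x: (75910 + 21·x) / 60 = 2832 (existing moment 6·1514 + 8·2301 + 5·1267 + 9·2175 + 2·3261 + 8·1843 + 1·1242 = 75910) ⇒ x = (169920 − 75910) / 21 ≈ 4476.67.
Along y: (71027 + 21·y) / 60 = 1980 (existing moment 6·2258 + 8·2429 + 5·1325 + 9·2045 + 2·627 + 8·1118 + 1·2819 = 71027) ⇒ y = (118800 − 71027) / 21 ≈ 2274.90.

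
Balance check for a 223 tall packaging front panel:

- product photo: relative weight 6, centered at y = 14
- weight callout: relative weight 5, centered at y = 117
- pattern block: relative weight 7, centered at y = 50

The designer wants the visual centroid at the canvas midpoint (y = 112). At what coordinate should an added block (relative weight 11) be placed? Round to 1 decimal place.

After adding the added block, total weight = 6 + 5 + 7 + 11 = 29.
y: need Σw·y = 29·112 = 3248. Existing = 6·14 + 5·117 + 7·50 = 1019. Remainder 2229 / 11 ≈ 202.64.

y ≈ 202.6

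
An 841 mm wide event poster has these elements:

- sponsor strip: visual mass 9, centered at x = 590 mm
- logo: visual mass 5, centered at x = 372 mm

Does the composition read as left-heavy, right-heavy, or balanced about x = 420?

right-heavy

Weights sum to 9 + 5 = 14.
x-moment: 9·590 + 5·372 = 7170; centroid 7170/14 ≈ 512.14.
512.1 lies right of the midline 420, so the layout is right-heavy.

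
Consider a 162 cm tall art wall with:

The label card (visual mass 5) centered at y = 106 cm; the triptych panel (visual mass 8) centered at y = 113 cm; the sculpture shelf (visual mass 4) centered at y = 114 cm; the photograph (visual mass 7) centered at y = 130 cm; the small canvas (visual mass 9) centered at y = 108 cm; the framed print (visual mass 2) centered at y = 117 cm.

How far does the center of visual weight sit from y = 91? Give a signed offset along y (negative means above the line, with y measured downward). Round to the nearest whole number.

≈ 23 cm

Weights sum to 5 + 8 + 4 + 7 + 9 + 2 = 35.
Σw·y = 4006; ȳ = 4006/35 ≈ 114.46.
Against y = 91, that's 114.46 − 91 = 23.46.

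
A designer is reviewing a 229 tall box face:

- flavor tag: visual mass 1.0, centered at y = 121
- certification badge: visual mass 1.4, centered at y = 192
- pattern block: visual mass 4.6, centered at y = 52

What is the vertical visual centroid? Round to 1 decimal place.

y ≈ 89.9

Weights sum to 1.0 + 1.4 + 4.6 = 7.0.
Σw·y = 1.0·121 + 1.4·192 + 4.6·52 = 629.0, so ȳ = 629.0/7.0 ≈ 89.86.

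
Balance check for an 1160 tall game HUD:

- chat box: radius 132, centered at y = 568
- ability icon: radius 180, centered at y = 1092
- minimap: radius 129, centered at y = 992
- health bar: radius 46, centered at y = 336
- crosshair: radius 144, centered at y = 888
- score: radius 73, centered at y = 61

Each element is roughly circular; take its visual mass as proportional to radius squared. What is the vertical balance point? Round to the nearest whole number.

y ≈ 858

r² weights: chat box 132² = 17424, ability icon 180² = 32400, minimap 129² = 16641, health bar 46² = 2116, crosshair 144² = 20736, score 73² = 5329. Total = 94646.
Σw·y = 81235117; ȳ = 81235117/94646 ≈ 858.30.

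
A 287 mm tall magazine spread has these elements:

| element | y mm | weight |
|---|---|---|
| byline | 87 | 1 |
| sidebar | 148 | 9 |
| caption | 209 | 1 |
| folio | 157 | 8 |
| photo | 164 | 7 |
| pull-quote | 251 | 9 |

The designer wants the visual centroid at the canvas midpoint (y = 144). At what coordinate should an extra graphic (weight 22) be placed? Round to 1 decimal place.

y ≈ 87.1

After adding the extra graphic, total weight = 1 + 9 + 1 + 8 + 7 + 9 + 22 = 57.
Along y: (6291 + 22·y) / 57 = 144 (existing moment 1·87 + 9·148 + 1·209 + 8·157 + 7·164 + 9·251 = 6291) ⇒ y = (8208 − 6291) / 22 ≈ 87.14.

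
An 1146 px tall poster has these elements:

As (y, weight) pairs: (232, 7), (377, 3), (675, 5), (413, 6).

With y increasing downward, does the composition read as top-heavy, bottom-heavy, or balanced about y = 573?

top-heavy

Σw = 7 + 3 + 5 + 6 = 21.
y: (7·232 + 3·377 + 5·675 + 6·413) / 21 = 8608 / 21 ≈ 409.90
409.9 lies above (smaller y than) the midline 573, so the layout is top-heavy.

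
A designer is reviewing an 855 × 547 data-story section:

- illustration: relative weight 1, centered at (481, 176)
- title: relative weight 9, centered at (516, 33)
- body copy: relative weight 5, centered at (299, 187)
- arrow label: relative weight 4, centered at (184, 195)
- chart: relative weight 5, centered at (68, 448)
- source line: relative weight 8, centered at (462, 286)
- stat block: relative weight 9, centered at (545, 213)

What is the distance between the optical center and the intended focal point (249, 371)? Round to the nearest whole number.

Weights sum to 1 + 9 + 5 + 4 + 5 + 8 + 9 = 41.
x-moment: 1·481 + 9·516 + 5·299 + 4·184 + 5·68 + 8·462 + 9·545 = 16297; centroid 16297/41 ≈ 397.49.
y-moment: 1·176 + 9·33 + 5·187 + 4·195 + 5·448 + 8·286 + 9·213 = 8633; centroid 8633/41 ≈ 210.56.
Offset from (249, 371): Δx ≈ 148.49, Δy ≈ -160.44; distance = √(Δx² + Δy²) ≈ 218.61.

≈ 219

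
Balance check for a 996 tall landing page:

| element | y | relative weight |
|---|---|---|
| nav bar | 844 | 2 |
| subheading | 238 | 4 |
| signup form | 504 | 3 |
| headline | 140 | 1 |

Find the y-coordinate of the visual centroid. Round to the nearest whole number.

y ≈ 429

Total weight = 2 + 4 + 3 + 1 = 10.
Σw·y = 2·844 + 4·238 + 3·504 + 1·140 = 4292, so ȳ = 4292/10 ≈ 429.20.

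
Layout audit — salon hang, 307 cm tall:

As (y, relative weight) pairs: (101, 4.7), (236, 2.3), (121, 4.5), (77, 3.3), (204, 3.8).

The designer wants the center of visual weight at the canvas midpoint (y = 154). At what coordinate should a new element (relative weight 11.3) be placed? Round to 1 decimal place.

y ≈ 178.2

With the new element, Σw becomes 4.7 + 2.3 + 4.5 + 3.3 + 3.8 + 11.3 = 29.9.
y: need Σw·y = 29.9·154 = 4604.6. Existing = 4.7·101 + 2.3·236 + 4.5·121 + 3.3·77 + 3.8·204 = 2591.3. Remainder 2013.3 / 11.3 ≈ 178.17.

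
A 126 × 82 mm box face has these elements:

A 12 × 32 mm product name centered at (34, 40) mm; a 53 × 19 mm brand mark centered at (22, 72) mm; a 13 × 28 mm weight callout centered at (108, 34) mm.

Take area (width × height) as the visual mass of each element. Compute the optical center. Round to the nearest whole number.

Areas: product name 12·32 = 384, brand mark 53·19 = 1007, weight callout 13·28 = 364. Total weight = 1755.
x: (384·34 + 1007·22 + 364·108) / 1755 = 74522 / 1755 ≈ 42.46
y: (384·40 + 1007·72 + 364·34) / 1755 = 100240 / 1755 ≈ 57.12

(42, 57)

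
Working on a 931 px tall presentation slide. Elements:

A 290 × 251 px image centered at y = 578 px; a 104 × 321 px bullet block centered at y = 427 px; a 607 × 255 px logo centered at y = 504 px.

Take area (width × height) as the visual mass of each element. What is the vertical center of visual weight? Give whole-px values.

Areas → weights: image 290·251 = 72790, bullet block 104·321 = 33384, logo 607·255 = 154785; Σw = 260959.
y: (72790·578 + 33384·427 + 154785·504) / 260959 = 134339228 / 260959 ≈ 514.79

y ≈ 515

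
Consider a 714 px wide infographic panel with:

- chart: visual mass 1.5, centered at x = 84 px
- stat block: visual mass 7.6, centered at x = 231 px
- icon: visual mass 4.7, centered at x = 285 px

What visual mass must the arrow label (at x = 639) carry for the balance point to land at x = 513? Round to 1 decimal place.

Known weights sum to 1.5 + 7.6 + 4.7 = 13.8; their moment is 1.5·84 + 7.6·231 + 4.7·285 = 3221.1.
Balance at x = 513 requires (3221.1 + w·639) / (13.8 + w) = 513.
Solving: w = (513·13.8 − 3221.1) / (639 − 513) = 3858.3 / 126 ≈ 30.62.

w ≈ 30.6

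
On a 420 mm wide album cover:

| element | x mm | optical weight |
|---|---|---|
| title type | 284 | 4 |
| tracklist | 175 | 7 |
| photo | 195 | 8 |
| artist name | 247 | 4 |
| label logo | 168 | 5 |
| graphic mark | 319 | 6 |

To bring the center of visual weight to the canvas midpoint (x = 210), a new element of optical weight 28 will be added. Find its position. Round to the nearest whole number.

x ≈ 191

After adding the new element, total weight = 4 + 7 + 8 + 4 + 5 + 6 + 28 = 62.
x: target moment 62×210 = 13020; current 4·284 + 7·175 + 8·195 + 4·247 + 5·168 + 6·319 = 7663; the new element supplies 5357, so x = 5357/28 ≈ 191.32.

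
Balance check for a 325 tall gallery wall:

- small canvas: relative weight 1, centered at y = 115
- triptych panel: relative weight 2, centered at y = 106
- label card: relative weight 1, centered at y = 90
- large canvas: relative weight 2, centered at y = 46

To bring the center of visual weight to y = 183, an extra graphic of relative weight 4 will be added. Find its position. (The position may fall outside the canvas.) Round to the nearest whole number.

With the extra graphic, Σw becomes 1 + 2 + 1 + 2 + 4 = 10.
y: target moment 10×183 = 1830; current 1·115 + 2·106 + 1·90 + 2·46 = 509; the extra graphic supplies 1321, so y = 1321/4 ≈ 330.25.

y ≈ 330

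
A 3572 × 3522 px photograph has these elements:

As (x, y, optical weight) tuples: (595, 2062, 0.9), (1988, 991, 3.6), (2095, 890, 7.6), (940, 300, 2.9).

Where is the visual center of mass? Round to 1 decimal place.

(1756.0, 870.5)

Weights sum to 0.9 + 3.6 + 7.6 + 2.9 = 15.0.
x-moment: 0.9·595 + 3.6·1988 + 7.6·2095 + 2.9·940 = 26340.3; centroid 26340.3/15.0 ≈ 1756.02.
y-moment: 0.9·2062 + 3.6·991 + 7.6·890 + 2.9·300 = 13057.4; centroid 13057.4/15.0 ≈ 870.49.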